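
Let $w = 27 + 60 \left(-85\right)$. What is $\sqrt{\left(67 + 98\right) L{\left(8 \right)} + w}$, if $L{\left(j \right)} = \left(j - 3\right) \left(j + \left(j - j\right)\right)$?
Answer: $\sqrt{1527} \approx 39.077$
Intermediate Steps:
$w = -5073$ ($w = 27 - 5100 = -5073$)
$L{\left(j \right)} = j \left(-3 + j\right)$ ($L{\left(j \right)} = \left(-3 + j\right) \left(j + 0\right) = \left(-3 + j\right) j = j \left(-3 + j\right)$)
$\sqrt{\left(67 + 98\right) L{\left(8 \right)} + w} = \sqrt{\left(67 + 98\right) 8 \left(-3 + 8\right) - 5073} = \sqrt{165 \cdot 8 \cdot 5 - 5073} = \sqrt{165 \cdot 40 - 5073} = \sqrt{6600 - 5073} = \sqrt{1527}$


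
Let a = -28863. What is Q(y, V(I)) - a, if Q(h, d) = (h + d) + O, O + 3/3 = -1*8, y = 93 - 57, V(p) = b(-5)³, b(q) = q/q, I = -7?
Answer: 28891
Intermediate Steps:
b(q) = 1
V(p) = 1 (V(p) = 1³ = 1)
y = 36
O = -9 (O = -1 - 1*8 = -1 - 8 = -9)
Q(h, d) = -9 + d + h (Q(h, d) = (h + d) - 9 = (d + h) - 9 = -9 + d + h)
Q(y, V(I)) - a = (-9 + 1 + 36) - 1*(-28863) = 28 + 28863 = 28891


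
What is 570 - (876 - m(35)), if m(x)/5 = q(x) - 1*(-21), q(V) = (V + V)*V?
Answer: 12049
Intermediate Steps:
q(V) = 2*V² (q(V) = (2*V)*V = 2*V²)
m(x) = 105 + 10*x² (m(x) = 5*(2*x² - 1*(-21)) = 5*(2*x² + 21) = 5*(21 + 2*x²) = 105 + 10*x²)
570 - (876 - m(35)) = 570 - (876 - (105 + 10*35²)) = 570 - (876 - (105 + 10*1225)) = 570 - (876 - (105 + 12250)) = 570 - (876 - 1*12355) = 570 - (876 - 12355) = 570 - 1*(-11479) = 570 + 11479 = 12049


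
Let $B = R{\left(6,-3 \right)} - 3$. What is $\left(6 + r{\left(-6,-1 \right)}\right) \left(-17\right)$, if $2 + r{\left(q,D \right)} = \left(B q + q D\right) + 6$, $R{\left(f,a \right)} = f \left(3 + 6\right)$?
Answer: $4930$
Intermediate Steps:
$R{\left(f,a \right)} = 9 f$ ($R{\left(f,a \right)} = f 9 = 9 f$)
$B = 51$ ($B = 9 \cdot 6 - 3 = 54 - 3 = 51$)
$r{\left(q,D \right)} = 4 + 51 q + D q$ ($r{\left(q,D \right)} = -2 + \left(\left(51 q + q D\right) + 6\right) = -2 + \left(\left(51 q + D q\right) + 6\right) = -2 + \left(6 + 51 q + D q\right) = 4 + 51 q + D q$)
$\left(6 + r{\left(-6,-1 \right)}\right) \left(-17\right) = \left(6 + \left(4 + 51 \left(-6\right) - -6\right)\right) \left(-17\right) = \left(6 + \left(4 - 306 + 6\right)\right) \left(-17\right) = \left(6 - 296\right) \left(-17\right) = \left(-290\right) \left(-17\right) = 4930$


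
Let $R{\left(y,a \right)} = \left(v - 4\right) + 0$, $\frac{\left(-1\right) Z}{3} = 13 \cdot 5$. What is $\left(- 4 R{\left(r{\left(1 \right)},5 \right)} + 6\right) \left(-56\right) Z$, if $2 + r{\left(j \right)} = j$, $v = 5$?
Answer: $21840$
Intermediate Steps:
$r{\left(j \right)} = -2 + j$
$Z = -195$ ($Z = - 3 \cdot 13 \cdot 5 = \left(-3\right) 65 = -195$)
$R{\left(y,a \right)} = 1$ ($R{\left(y,a \right)} = \left(5 - 4\right) + 0 = 1 + 0 = 1$)
$\left(- 4 R{\left(r{\left(1 \right)},5 \right)} + 6\right) \left(-56\right) Z = \left(\left(-4\right) 1 + 6\right) \left(-56\right) \left(-195\right) = \left(-4 + 6\right) \left(-56\right) \left(-195\right) = 2 \left(-56\right) \left(-195\right) = \left(-112\right) \left(-195\right) = 21840$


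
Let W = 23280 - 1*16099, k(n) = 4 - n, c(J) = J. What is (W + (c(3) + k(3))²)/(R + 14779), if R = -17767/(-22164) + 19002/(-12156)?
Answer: 161587994004/331802960105 ≈ 0.48700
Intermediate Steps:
R = -17098723/22452132 (R = -17767*(-1/22164) + 19002*(-1/12156) = 17767/22164 - 3167/2026 = -17098723/22452132 ≈ -0.76156)
W = 7181 (W = 23280 - 16099 = 7181)
(W + (c(3) + k(3))²)/(R + 14779) = (7181 + (3 + (4 - 1*3))²)/(-17098723/22452132 + 14779) = (7181 + (3 + (4 - 3))²)/(331802960105/22452132) = (7181 + (3 + 1)²)*(22452132/331802960105) = (7181 + 4²)*(22452132/331802960105) = (7181 + 16)*(22452132/331802960105) = 7197*(22452132/331802960105) = 161587994004/331802960105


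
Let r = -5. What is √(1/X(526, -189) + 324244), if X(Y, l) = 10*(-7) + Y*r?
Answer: √2626376397/90 ≈ 569.42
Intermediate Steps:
X(Y, l) = -70 - 5*Y (X(Y, l) = 10*(-7) + Y*(-5) = -70 - 5*Y)
√(1/X(526, -189) + 324244) = √(1/(-70 - 5*526) + 324244) = √(1/(-70 - 2630) + 324244) = √(1/(-2700) + 324244) = √(-1/2700 + 324244) = √(875458799/2700) = √2626376397/90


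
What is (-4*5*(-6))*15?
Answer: 1800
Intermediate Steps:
(-4*5*(-6))*15 = -20*(-6)*15 = 120*15 = 1800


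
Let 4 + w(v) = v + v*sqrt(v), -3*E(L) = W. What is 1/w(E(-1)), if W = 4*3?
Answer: -1/16 + I/16 ≈ -0.0625 + 0.0625*I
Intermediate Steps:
W = 12
E(L) = -4 (E(L) = -1/3*12 = -4)
w(v) = -4 + v + v**(3/2) (w(v) = -4 + (v + v*sqrt(v)) = -4 + (v + v**(3/2)) = -4 + v + v**(3/2))
1/w(E(-1)) = 1/(-4 - 4 + (-4)**(3/2)) = 1/(-4 - 4 - 8*I) = 1/(-8 - 8*I) = (-8 + 8*I)/128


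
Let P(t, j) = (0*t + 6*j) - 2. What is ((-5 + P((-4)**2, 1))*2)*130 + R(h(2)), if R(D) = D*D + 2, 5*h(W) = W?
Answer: -6446/25 ≈ -257.84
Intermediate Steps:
h(W) = W/5
P(t, j) = -2 + 6*j (P(t, j) = (0 + 6*j) - 2 = 6*j - 2 = -2 + 6*j)
R(D) = 2 + D**2 (R(D) = D**2 + 2 = 2 + D**2)
((-5 + P((-4)**2, 1))*2)*130 + R(h(2)) = ((-5 + (-2 + 6*1))*2)*130 + (2 + ((1/5)*2)**2) = ((-5 + (-2 + 6))*2)*130 + (2 + (2/5)**2) = ((-5 + 4)*2)*130 + (2 + 4/25) = -1*2*130 + 54/25 = -2*130 + 54/25 = -260 + 54/25 = -6446/25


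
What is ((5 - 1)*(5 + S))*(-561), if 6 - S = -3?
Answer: -31416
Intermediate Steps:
S = 9 (S = 6 - 1*(-3) = 6 + 3 = 9)
((5 - 1)*(5 + S))*(-561) = ((5 - 1)*(5 + 9))*(-561) = (4*14)*(-561) = 56*(-561) = -31416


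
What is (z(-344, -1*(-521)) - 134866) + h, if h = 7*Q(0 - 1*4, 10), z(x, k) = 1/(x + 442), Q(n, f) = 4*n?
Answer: -13227843/98 ≈ -1.3498e+5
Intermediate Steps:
z(x, k) = 1/(442 + x)
h = -112 (h = 7*(4*(0 - 1*4)) = 7*(4*(0 - 4)) = 7*(4*(-4)) = 7*(-16) = -112)
(z(-344, -1*(-521)) - 134866) + h = (1/(442 - 344) - 134866) - 112 = (1/98 - 134866) - 112 = -13216867/98 - 112 = -13227843/98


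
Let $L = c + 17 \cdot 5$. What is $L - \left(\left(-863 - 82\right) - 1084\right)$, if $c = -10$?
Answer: $2104$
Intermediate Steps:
$L = 75$ ($L = -10 + 17 \cdot 5 = -10 + 85 = 75$)
$L - \left(\left(-863 - 82\right) - 1084\right) = 75 - \left(\left(-863 - 82\right) - 1084\right) = 75 - \left(-945 - 1084\right) = 75 - -2029 = 75 + 2029 = 2104$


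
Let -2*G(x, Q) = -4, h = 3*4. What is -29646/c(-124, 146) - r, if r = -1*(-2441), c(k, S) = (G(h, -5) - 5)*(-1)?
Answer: -12323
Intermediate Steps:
h = 12
G(x, Q) = 2 (G(x, Q) = -½*(-4) = 2)
c(k, S) = 3 (c(k, S) = (2 - 5)*(-1) = -3*(-1) = 3)
r = 2441
-29646/c(-124, 146) - r = -29646/3 - 1*2441 = -29646*⅓ - 2441 = -9882 - 2441 = -12323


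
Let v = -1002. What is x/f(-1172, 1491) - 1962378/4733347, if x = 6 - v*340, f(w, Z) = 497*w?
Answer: -1377819421497/1378549446974 ≈ -0.99947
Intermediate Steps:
x = 340686 (x = 6 - 1*(-1002)*340 = 6 + 1002*340 = 6 + 340680 = 340686)
x/f(-1172, 1491) - 1962378/4733347 = 340686/((497*(-1172))) - 1962378/4733347 = 340686/(-582484) - 1962378*1/4733347 = 340686*(-1/582484) - 1962378/4733347 = -170343/291242 - 1962378/4733347 = -1377819421497/1378549446974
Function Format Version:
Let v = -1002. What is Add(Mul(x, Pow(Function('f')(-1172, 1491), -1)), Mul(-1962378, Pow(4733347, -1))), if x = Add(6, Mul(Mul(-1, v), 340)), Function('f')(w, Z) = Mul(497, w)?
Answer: Rational(-1377819421497, 1378549446974) ≈ -0.99947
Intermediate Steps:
x = 340686 (x = Add(6, Mul(Mul(-1, -1002), 340)) = Add(6, Mul(1002, 340)) = Add(6, 340680) = 340686)
Add(Mul(x, Pow(Function('f')(-1172, 1491), -1)), Mul(-1962378, Pow(4733347, -1))) = Add(Mul(340686, Pow(Mul(497, -1172), -1)), Mul(-1962378, Pow(4733347, -1))) = Add(Mul(340686, Pow(-582484, -1)), Mul(-1962378, Rational(1, 4733347))) = Add(Mul(340686, Rational(-1, 582484)), Rational(-1962378, 4733347)) = Add(Rational(-170343, 291242), Rational(-1962378, 4733347)) = Rational(-1377819421497, 1378549446974)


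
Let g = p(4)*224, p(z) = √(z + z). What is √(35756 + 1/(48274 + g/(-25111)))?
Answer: √(86687448152190 - 32037376*√2)/(2*√(606104207 - 224*√2)) ≈ 189.09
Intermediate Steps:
p(z) = √2*√z (p(z) = √(2*z) = √2*√z)
g = 448*√2 (g = (√2*√4)*224 = (√2*2)*224 = (2*√2)*224 = 448*√2 ≈ 633.57)
√(35756 + 1/(48274 + g/(-25111))) = √(35756 + 1/(48274 + (448*√2)/(-25111))) = √(35756 + 1/(48274 + (448*√2)*(-1/25111))) = √(35756 + 1/(48274 - 448*√2/25111))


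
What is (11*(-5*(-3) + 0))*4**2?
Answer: 2640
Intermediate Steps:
(11*(-5*(-3) + 0))*4**2 = (11*(15 + 0))*16 = (11*15)*16 = 165*16 = 2640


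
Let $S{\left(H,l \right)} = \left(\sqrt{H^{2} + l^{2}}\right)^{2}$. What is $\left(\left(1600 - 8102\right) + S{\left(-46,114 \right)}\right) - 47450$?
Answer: $-38840$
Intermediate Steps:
$S{\left(H,l \right)} = H^{2} + l^{2}$
$\left(\left(1600 - 8102\right) + S{\left(-46,114 \right)}\right) - 47450 = \left(\left(1600 - 8102\right) + \left(\left(-46\right)^{2} + 114^{2}\right)\right) - 47450 = \left(-6502 + \left(2116 + 12996\right)\right) - 47450 = \left(-6502 + 15112\right) - 47450 = 8610 - 47450 = -38840$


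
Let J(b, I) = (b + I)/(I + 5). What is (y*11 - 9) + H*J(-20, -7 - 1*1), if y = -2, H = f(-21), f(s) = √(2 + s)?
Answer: -31 + 28*I*√19/3 ≈ -31.0 + 40.683*I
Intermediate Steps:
H = I*√19 (H = √(2 - 21) = √(-19) = I*√19 ≈ 4.3589*I)
J(b, I) = (I + b)/(5 + I)
(y*11 - 9) + H*J(-20, -7 - 1*1) = (-2*11 - 9) + (I*√19)*(((-7 - 1*1) - 20)/(5 + (-7 - 1*1))) = (-22 - 9) + (I*√19)*(((-7 - 1) - 20)/(5 + (-7 - 1))) = -31 + (I*√19)*((-8 - 20)/(5 - 8)) = -31 + (I*√19)*(-28/(-3)) = -31 + (I*√19)*(-⅓*(-28)) = -31 + (I*√19)*(28/3) = -31 + 28*I*√19/3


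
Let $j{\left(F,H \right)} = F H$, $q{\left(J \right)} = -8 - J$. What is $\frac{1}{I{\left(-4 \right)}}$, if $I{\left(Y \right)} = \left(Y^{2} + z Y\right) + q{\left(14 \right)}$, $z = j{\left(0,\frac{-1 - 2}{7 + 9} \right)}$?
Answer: $- \frac{1}{6} \approx -0.16667$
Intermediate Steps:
$z = 0$ ($z = 0 \frac{-1 - 2}{7 + 9} = 0 \left(- \frac{3}{16}\right) = 0$)
$I{\left(Y \right)} = -22 + Y^{2}$ ($I{\left(Y \right)} = \left(Y^{2} + 0 Y\right) - 22 = \left(Y^{2} + 0\right) - 22 = Y^{2} - 22 = -22 + Y^{2}$)
$\frac{1}{I{\left(-4 \right)}} = \frac{1}{-22 + \left(-4\right)^{2}} = \frac{1}{-22 + 16} = \frac{1}{-6} = - \frac{1}{6}$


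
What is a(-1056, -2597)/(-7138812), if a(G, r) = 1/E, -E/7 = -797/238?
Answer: -17/2844816582 ≈ -5.9758e-9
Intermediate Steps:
E = 797/34 (E = -(-5579)/238 = -7*(-797/238) = 797/34 ≈ 23.441)
a(G, r) = 34/797 (a(G, r) = 1/(797/34) = 34/797)
a(-1056, -2597)/(-7138812) = (34/797)/(-7138812) = (34/797)*(-1/7138812) = -17/2844816582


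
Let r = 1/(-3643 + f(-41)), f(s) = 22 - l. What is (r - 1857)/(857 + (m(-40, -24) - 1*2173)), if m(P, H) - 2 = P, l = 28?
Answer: 3388097/2470373 ≈ 1.3715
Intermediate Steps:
m(P, H) = 2 + P
f(s) = -6 (f(s) = 22 - 1*28 = 22 - 28 = -6)
r = -1/3649 (r = 1/(-3643 - 6) = 1/(-3649) = -1/3649 ≈ -0.00027405)
(r - 1857)/(857 + (m(-40, -24) - 1*2173)) = (-1/3649 - 1857)/(857 + ((2 - 40) - 1*2173)) = -6776194/(3649*(857 + (-38 - 2173))) = -6776194/(3649*(857 - 2211)) = -6776194/3649/(-1354) = -6776194/3649*(-1/1354) = 3388097/2470373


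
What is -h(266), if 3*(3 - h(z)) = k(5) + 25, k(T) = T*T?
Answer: 41/3 ≈ 13.667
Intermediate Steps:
k(T) = T²
h(z) = -41/3 (h(z) = 3 - (5² + 25)/3 = 3 - (25 + 25)/3 = 3 - ⅓*50 = 3 - 50/3 = -41/3)
-h(266) = -1*(-41/3) = 41/3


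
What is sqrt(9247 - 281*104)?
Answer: I*sqrt(19977) ≈ 141.34*I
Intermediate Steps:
sqrt(9247 - 281*104) = sqrt(9247 - 29224) = sqrt(-19977) = I*sqrt(19977)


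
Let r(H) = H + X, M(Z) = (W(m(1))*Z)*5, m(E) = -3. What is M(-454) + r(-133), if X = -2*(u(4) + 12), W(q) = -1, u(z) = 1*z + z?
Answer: 2097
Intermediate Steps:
u(z) = 2*z (u(z) = z + z = 2*z)
M(Z) = -5*Z (M(Z) = -Z*5 = -5*Z)
X = -40 (X = -2*(2*4 + 12) = -2*(8 + 12) = -2*20 = -40)
r(H) = -40 + H (r(H) = H - 40 = -40 + H)
M(-454) + r(-133) = -5*(-454) + (-40 - 133) = 2270 - 173 = 2097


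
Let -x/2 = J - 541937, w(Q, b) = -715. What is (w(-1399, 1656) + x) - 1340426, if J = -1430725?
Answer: 2604183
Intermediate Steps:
x = 3945324 (x = -2*(-1430725 - 541937) = -2*(-1972662) = 3945324)
(w(-1399, 1656) + x) - 1340426 = (-715 + 3945324) - 1340426 = 3944609 - 1340426 = 2604183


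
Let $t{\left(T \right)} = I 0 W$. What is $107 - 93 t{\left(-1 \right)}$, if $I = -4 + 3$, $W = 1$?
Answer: $107$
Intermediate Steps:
$I = -1$
$t{\left(T \right)} = 0$ ($t{\left(T \right)} = \left(-1\right) 0 \cdot 1 = 0 \cdot 1 = 0$)
$107 - 93 t{\left(-1 \right)} = 107 - 0 = 107 + 0 = 107$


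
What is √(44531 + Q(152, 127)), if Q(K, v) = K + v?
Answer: √44810 ≈ 211.68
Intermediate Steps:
√(44531 + Q(152, 127)) = √(44531 + (152 + 127)) = √(44531 + 279) = √44810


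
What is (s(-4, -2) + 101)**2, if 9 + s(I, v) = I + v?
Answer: 7396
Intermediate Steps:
s(I, v) = -9 + I + v (s(I, v) = -9 + (I + v) = -9 + I + v)
(s(-4, -2) + 101)**2 = ((-9 - 4 - 2) + 101)**2 = (-15 + 101)**2 = 86**2 = 7396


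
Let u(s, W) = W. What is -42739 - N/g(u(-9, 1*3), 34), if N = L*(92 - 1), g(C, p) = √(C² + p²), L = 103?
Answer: -42739 - 9373*√1165/1165 ≈ -43014.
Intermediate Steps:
N = 9373 (N = 103*(92 - 1) = 103*91 = 9373)
-42739 - N/g(u(-9, 1*3), 34) = -42739 - 9373/(√((1*3)² + 34²)) = -42739 - 9373/(√(3² + 1156)) = -42739 - 9373/(√(9 + 1156)) = -42739 - 9373/(√1165) = -42739 - 9373*√1165/1165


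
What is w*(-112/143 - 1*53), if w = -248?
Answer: 1907368/143 ≈ 13338.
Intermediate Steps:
w*(-112/143 - 1*53) = -248*(-112/143 - 1*53) = -248*(-112*1/143 - 53) = -248*(-112/143 - 53) = -248*(-7691/143) = 1907368/143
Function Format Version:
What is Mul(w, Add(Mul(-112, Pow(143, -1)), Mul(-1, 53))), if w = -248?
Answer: Rational(1907368, 143) ≈ 13338.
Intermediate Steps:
Mul(w, Add(Mul(-112, Pow(143, -1)), Mul(-1, 53))) = Mul(-248, Add(Mul(-112, Pow(143, -1)), Mul(-1, 53))) = Mul(-248, Add(Mul(-112, Rational(1, 143)), -53)) = Mul(-248, Add(Rational(-112, 143), -53)) = Mul(-248, Rational(-7691, 143)) = Rational(1907368, 143)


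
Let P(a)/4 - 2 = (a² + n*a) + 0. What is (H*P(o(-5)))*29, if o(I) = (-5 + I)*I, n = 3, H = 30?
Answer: 9228960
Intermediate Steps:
o(I) = I*(-5 + I)
P(a) = 8 + 4*a² + 12*a (P(a) = 8 + 4*((a² + 3*a) + 0) = 8 + 4*(a² + 3*a) = 8 + (4*a² + 12*a) = 8 + 4*a² + 12*a)
(H*P(o(-5)))*29 = (30*(8 + 4*(-5*(-5 - 5))² + 12*(-5*(-5 - 5))))*29 = (30*(8 + 4*(-5*(-10))² + 12*(-5*(-10))))*29 = (30*(8 + 4*50² + 12*50))*29 = (30*(8 + 4*2500 + 600))*29 = (30*(8 + 10000 + 600))*29 = (30*10608)*29 = 318240*29 = 9228960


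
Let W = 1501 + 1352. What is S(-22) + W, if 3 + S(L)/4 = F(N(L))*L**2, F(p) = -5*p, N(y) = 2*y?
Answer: 428761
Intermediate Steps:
W = 2853
S(L) = -12 - 40*L**3 (S(L) = -12 + 4*((-10*L)*L**2) = -12 + 4*(-10*L**3) = -12 - 40*L**3)
S(-22) + W = (-12 - 40*(-22)**3) + 2853 = (-12 - 40*(-10648)) + 2853 = (-12 + 425920) + 2853 = 425908 + 2853 = 428761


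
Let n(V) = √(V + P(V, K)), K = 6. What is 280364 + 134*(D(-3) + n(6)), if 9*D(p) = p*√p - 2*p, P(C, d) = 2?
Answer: 841360/3 + 268*√2 - 134*I*√3/3 ≈ 2.8083e+5 - 77.365*I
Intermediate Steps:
D(p) = -2*p/9 + p^(3/2)/9 (D(p) = (p*√p - 2*p)/9 = (p^(3/2) - 2*p)/9 = -2*p/9 + p^(3/2)/9)
n(V) = √(2 + V) (n(V) = √(V + 2) = √(2 + V))
280364 + 134*(D(-3) + n(6)) = 280364 + 134*((-2/9*(-3) + (-3)^(3/2)/9) + √(2 + 6)) = 280364 + 134*((⅔ + (-3*I*√3)/9) + √8) = 280364 + 134*((⅔ - I*√3/3) + 2*√2) = 280364 + 134*(⅔ + 2*√2 - I*√3/3) = 280364 + (268/3 + 268*√2 - 134*I*√3/3) = 841360/3 + 268*√2 - 134*I*√3/3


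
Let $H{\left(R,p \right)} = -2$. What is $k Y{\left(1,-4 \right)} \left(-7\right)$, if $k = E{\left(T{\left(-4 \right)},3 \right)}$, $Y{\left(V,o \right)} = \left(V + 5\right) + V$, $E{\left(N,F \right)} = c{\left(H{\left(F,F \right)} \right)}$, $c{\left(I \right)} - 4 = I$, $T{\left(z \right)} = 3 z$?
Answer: $-98$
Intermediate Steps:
$c{\left(I \right)} = 4 + I$
$E{\left(N,F \right)} = 2$ ($E{\left(N,F \right)} = 4 - 2 = 2$)
$Y{\left(V,o \right)} = 5 + 2 V$ ($Y{\left(V,o \right)} = \left(5 + V\right) + V = 5 + 2 V$)
$k = 2$
$k Y{\left(1,-4 \right)} \left(-7\right) = 2 \left(5 + 2 \cdot 1\right) \left(-7\right) = 2 \left(5 + 2\right) \left(-7\right) = 2 \cdot 7 \left(-7\right) = 14 \left(-7\right) = -98$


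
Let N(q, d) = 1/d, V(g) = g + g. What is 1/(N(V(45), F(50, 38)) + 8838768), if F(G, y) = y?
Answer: 38/335873185 ≈ 1.1314e-7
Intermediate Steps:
V(g) = 2*g
1/(N(V(45), F(50, 38)) + 8838768) = 1/(1/38 + 8838768) = 1/(335873185/38) = 38/335873185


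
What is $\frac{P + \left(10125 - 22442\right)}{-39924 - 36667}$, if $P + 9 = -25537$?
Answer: $\frac{37863}{76591} \approx 0.49435$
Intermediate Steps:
$P = -25546$ ($P = -9 - 25537 = -25546$)
$\frac{P + \left(10125 - 22442\right)}{-39924 - 36667} = \frac{-25546 + \left(10125 - 22442\right)}{-39924 - 36667} = \frac{-25546 + \left(10125 - 22442\right)}{-76591} = \left(-25546 - 12317\right) \left(- \frac{1}{76591}\right) = \left(-37863\right) \left(- \frac{1}{76591}\right) = \frac{37863}{76591}$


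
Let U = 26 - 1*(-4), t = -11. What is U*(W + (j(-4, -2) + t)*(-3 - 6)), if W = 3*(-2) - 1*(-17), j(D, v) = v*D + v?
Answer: 1680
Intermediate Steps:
j(D, v) = v + D*v (j(D, v) = D*v + v = v + D*v)
U = 30 (U = 26 + 4 = 30)
W = 11 (W = -6 + 17 = 11)
U*(W + (j(-4, -2) + t)*(-3 - 6)) = 30*(11 + (-2*(1 - 4) - 11)*(-3 - 6)) = 30*(11 + (-2*(-3) - 11)*(-9)) = 30*(11 + (6 - 11)*(-9)) = 30*(11 - 5*(-9)) = 30*(11 + 45) = 30*56 = 1680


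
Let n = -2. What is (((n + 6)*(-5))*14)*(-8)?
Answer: 2240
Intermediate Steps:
(((n + 6)*(-5))*14)*(-8) = (((-2 + 6)*(-5))*14)*(-8) = ((4*(-5))*14)*(-8) = -20*14*(-8) = -280*(-8) = 2240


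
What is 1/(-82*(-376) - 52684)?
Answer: -1/21852 ≈ -4.5762e-5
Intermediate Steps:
1/(-82*(-376) - 52684) = 1/(30832 - 52684) = 1/(-21852) = -1/21852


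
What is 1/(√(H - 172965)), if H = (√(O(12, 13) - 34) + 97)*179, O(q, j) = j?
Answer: (-155602 + 179*I*√21)^(-½) ≈ 6.682e-6 - 0.0025351*I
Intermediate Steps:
H = 17363 + 179*I*√21 (H = (√(13 - 34) + 97)*179 = (√(-21) + 97)*179 = (I*√21 + 97)*179 = (97 + I*√21)*179 = 17363 + 179*I*√21 ≈ 17363.0 + 820.28*I)
1/(√(H - 172965)) = 1/(√((17363 + 179*I*√21) - 172965)) = 1/(√(-155602 + 179*I*√21)) = (-155602 + 179*I*√21)^(-½)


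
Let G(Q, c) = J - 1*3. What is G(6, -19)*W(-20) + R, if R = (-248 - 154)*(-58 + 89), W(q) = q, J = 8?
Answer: -12562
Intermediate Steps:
G(Q, c) = 5 (G(Q, c) = 8 - 1*3 = 8 - 3 = 5)
R = -12462 (R = -402*31 = -12462)
G(6, -19)*W(-20) + R = 5*(-20) - 12462 = -100 - 12462 = -12562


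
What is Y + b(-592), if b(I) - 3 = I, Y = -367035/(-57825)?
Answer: -2246126/3855 ≈ -582.65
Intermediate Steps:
Y = 24469/3855 (Y = -367035*(-1/57825) = 24469/3855 ≈ 6.3473)
b(I) = 3 + I
Y + b(-592) = 24469/3855 + (3 - 592) = 24469/3855 - 589 = -2246126/3855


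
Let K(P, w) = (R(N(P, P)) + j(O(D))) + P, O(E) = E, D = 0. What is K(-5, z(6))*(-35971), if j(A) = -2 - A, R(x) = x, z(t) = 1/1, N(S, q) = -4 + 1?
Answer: 359710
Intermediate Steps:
N(S, q) = -3
z(t) = 1
K(P, w) = -5 + P (K(P, w) = (-3 + (-2 - 1*0)) + P = (-3 + (-2 + 0)) + P = (-3 - 2) + P = -5 + P)
K(-5, z(6))*(-35971) = (-5 - 5)*(-35971) = -10*(-35971) = 359710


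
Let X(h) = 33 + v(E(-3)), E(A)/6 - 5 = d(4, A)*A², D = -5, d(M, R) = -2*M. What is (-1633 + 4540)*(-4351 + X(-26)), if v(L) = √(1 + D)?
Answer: -12552426 + 5814*I ≈ -1.2552e+7 + 5814.0*I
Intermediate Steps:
E(A) = 30 - 48*A² (E(A) = 30 + 6*((-2*4)*A²) = 30 + 6*(-8*A²) = 30 - 48*A²)
v(L) = 2*I (v(L) = √(1 - 5) = √(-4) = 2*I)
X(h) = 33 + 2*I
(-1633 + 4540)*(-4351 + X(-26)) = (-1633 + 4540)*(-4351 + (33 + 2*I)) = 2907*(-4318 + 2*I) = -12552426 + 5814*I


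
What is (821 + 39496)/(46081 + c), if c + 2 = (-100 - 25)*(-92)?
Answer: 13439/19193 ≈ 0.70020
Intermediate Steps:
c = 11498 (c = -2 + (-100 - 25)*(-92) = -2 - 125*(-92) = -2 + 11500 = 11498)
(821 + 39496)/(46081 + c) = (821 + 39496)/(46081 + 11498) = 40317/57579 = 40317*(1/57579) = 13439/19193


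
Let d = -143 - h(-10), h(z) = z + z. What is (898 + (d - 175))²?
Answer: 360000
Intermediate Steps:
h(z) = 2*z
d = -123 (d = -143 - 2*(-10) = -143 - 1*(-20) = -143 + 20 = -123)
(898 + (d - 175))² = (898 + (-123 - 175))² = (898 - 298)² = 600² = 360000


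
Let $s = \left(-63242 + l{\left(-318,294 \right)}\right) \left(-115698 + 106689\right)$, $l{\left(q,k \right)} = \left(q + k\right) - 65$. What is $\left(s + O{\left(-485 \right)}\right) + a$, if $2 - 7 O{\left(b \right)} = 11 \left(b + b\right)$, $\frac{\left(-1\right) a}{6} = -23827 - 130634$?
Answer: $\frac{4000340887}{7} \approx 5.7148 \cdot 10^{8}$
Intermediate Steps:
$l{\left(q,k \right)} = -65 + k + q$ ($l{\left(q,k \right)} = \left(k + q\right) - 65 = -65 + k + q$)
$s = 570548979$ ($s = \left(-63242 - 89\right) \left(-115698 + 106689\right) = \left(-63242 - 89\right) \left(-9009\right) = \left(-63331\right) \left(-9009\right) = 570548979$)
$a = 926766$ ($a = - 6 \left(-23827 - 130634\right) = \left(-6\right) \left(-154461\right) = 926766$)
$O{\left(b \right)} = \frac{2}{7} - \frac{22 b}{7}$ ($O{\left(b \right)} = \frac{2}{7} - \frac{11 \left(b + b\right)}{7} = \frac{2}{7} - \frac{11 \cdot 2 b}{7} = \frac{2}{7} - \frac{22 b}{7}$)
$\left(s + O{\left(-485 \right)}\right) + a = \left(570548979 + \left(\frac{2}{7} - - \frac{10670}{7}\right)\right) + 926766 = \left(570548979 + \left(\frac{2}{7} + \frac{10670}{7}\right)\right) + 926766 = \left(570548979 + \frac{10672}{7}\right) + 926766 = \frac{3993853525}{7} + 926766 = \frac{4000340887}{7}$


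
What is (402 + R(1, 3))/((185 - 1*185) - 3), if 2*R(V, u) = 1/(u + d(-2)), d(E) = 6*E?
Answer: -7235/54 ≈ -133.98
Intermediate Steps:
R(V, u) = 1/(2*(-12 + u)) (R(V, u) = 1/(2*(u + 6*(-2))) = 1/(2*(u - 12)) = 1/(2*(-12 + u)))
(402 + R(1, 3))/((185 - 1*185) - 3) = (402 + 1/(2*(-12 + 3)))/((185 - 1*185) - 3) = (402 + (1/2)/(-9))/((185 - 185) - 3) = (402 + (1/2)*(-1/9))/(0 - 3) = (402 - 1/18)/(-3) = (7235/18)*(-1/3) = -7235/54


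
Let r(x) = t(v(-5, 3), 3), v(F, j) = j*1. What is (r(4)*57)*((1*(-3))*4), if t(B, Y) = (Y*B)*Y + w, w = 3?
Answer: -20520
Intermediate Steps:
v(F, j) = j
t(B, Y) = 3 + B*Y² (t(B, Y) = (Y*B)*Y + 3 = (B*Y)*Y + 3 = B*Y² + 3 = 3 + B*Y²)
r(x) = 30 (r(x) = 3 + 3*3² = 3 + 3*9 = 3 + 27 = 30)
(r(4)*57)*((1*(-3))*4) = (30*57)*((1*(-3))*4) = 1710*(-3*4) = 1710*(-12) = -20520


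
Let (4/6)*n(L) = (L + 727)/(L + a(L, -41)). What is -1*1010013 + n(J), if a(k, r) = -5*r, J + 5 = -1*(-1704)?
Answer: -1923061113/1904 ≈ -1.0100e+6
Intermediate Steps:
J = 1699 (J = -5 - 1*(-1704) = -5 + 1704 = 1699)
n(L) = 3*(727 + L)/(2*(205 + L)) (n(L) = 3*((L + 727)/(L - 5*(-41)))/2 = 3*((727 + L)/(L + 205))/2 = 3*((727 + L)/(205 + L))/2 = 3*(727 + L)/(2*(205 + L)))
-1*1010013 + n(J) = -1*1010013 + 3*(727 + 1699)/(2*(205 + 1699)) = -1010013 + (3/2)*2426/1904 = -1010013 + (3/2)*(1/1904)*2426 = -1010013 + 3639/1904 = -1923061113/1904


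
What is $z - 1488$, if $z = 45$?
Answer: $-1443$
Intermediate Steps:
$z - 1488 = 45 - 1488 = -1443$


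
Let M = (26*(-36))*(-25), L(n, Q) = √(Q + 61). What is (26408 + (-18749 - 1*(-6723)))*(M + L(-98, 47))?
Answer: 336538800 + 86292*√3 ≈ 3.3669e+8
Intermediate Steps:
L(n, Q) = √(61 + Q)
M = 23400 (M = -936*(-25) = 23400)
(26408 + (-18749 - 1*(-6723)))*(M + L(-98, 47)) = (26408 + (-18749 - 1*(-6723)))*(23400 + √(61 + 47)) = (26408 + (-18749 + 6723))*(23400 + √108) = (26408 - 12026)*(23400 + 6*√3) = 14382*(23400 + 6*√3) = 336538800 + 86292*√3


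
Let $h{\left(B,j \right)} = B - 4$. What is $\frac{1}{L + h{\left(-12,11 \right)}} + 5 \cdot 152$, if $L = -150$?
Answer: $\frac{126159}{166} \approx 759.99$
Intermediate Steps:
$h{\left(B,j \right)} = -4 + B$
$\frac{1}{L + h{\left(-12,11 \right)}} + 5 \cdot 152 = \frac{1}{-150 - 16} + 5 \cdot 152 = \frac{1}{-150 - 16} + 760 = \frac{1}{-166} + 760 = - \frac{1}{166} + 760 = \frac{126159}{166}$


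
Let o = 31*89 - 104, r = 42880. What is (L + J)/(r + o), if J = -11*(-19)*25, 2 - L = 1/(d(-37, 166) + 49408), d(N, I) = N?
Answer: 258062216/2248108485 ≈ 0.11479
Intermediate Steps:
L = 98741/49371 (L = 2 - 1/(-37 + 49408) = 2 - 1/49371 = 98741/49371 ≈ 2.0000)
o = 2655 (o = 2759 - 104 = 2655)
J = 5225 (J = 209*25 = 5225)
(L + J)/(r + o) = (98741/49371 + 5225)/(42880 + 2655) = (258062216/49371)/45535 = (258062216/49371)*(1/45535) = 258062216/2248108485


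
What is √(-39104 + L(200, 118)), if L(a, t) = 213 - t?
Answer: I*√39009 ≈ 197.51*I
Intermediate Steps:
√(-39104 + L(200, 118)) = √(-39104 + (213 - 1*118)) = √(-39104 + (213 - 118)) = √(-39104 + 95) = √(-39009) = I*√39009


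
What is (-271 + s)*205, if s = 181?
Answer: -18450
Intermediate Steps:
(-271 + s)*205 = (-271 + 181)*205 = -90*205 = -18450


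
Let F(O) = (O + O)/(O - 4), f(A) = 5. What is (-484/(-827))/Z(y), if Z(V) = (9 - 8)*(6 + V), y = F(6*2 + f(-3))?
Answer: 1573/23156 ≈ 0.067931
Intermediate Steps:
F(O) = 2*O/(-4 + O) (F(O) = (2*O)/(-4 + O) = 2*O/(-4 + O))
y = 34/13 (y = 2*(6*2 + 5)/(-4 + (6*2 + 5)) = 2*(12 + 5)/(-4 + (12 + 5)) = 2*17/(-4 + 17) = 2*17/13 = 2*17*(1/13) = 34/13 ≈ 2.6154)
Z(V) = 6 + V (Z(V) = 1*(6 + V) = 6 + V)
(-484/(-827))/Z(y) = (-484/(-827))/(6 + 34/13) = (-484*(-1/827))/(112/13) = (484/827)*(13/112) = 1573/23156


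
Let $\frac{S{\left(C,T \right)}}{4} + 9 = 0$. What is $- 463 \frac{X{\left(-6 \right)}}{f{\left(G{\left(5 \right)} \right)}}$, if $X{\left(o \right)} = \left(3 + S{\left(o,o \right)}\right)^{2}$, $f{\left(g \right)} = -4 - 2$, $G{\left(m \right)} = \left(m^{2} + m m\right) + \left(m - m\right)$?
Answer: $\frac{168069}{2} \approx 84035.0$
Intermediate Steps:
$S{\left(C,T \right)} = -36$ ($S{\left(C,T \right)} = -36 + 4 \cdot 0 = -36 + 0 = -36$)
$G{\left(m \right)} = 2 m^{2}$ ($G{\left(m \right)} = \left(m^{2} + m^{2}\right) + 0 = 2 m^{2} + 0 = 2 m^{2}$)
$f{\left(g \right)} = -6$ ($f{\left(g \right)} = -4 - 2 = -6$)
$X{\left(o \right)} = 1089$ ($X{\left(o \right)} = \left(3 - 36\right)^{2} = \left(-33\right)^{2} = 1089$)
$- 463 \frac{X{\left(-6 \right)}}{f{\left(G{\left(5 \right)} \right)}} = - 463 \frac{1089}{-6} = - 463 \cdot 1089 \left(- \frac{1}{6}\right) = \left(-463\right) \left(- \frac{363}{2}\right) = \frac{168069}{2}$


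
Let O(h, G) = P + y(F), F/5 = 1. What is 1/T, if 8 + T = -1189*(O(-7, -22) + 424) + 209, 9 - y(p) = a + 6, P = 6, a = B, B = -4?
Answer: -1/519392 ≈ -1.9253e-6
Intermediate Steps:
a = -4
F = 5 (F = 5*1 = 5)
y(p) = 7 (y(p) = 9 - (-4 + 6) = 9 - 1*2 = 9 - 2 = 7)
O(h, G) = 13 (O(h, G) = 6 + 7 = 13)
T = -519392 (T = -8 + (-1189*(13 + 424) + 209) = -8 + (-1189*437 + 209) = -8 + (-519593 + 209) = -8 - 519384 = -519392)
1/T = 1/(-519392) = -1/519392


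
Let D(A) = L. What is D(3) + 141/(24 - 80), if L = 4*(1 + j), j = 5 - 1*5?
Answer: 83/56 ≈ 1.4821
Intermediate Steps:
j = 0 (j = 5 - 5 = 0)
L = 4 (L = 4*(1 + 0) = 4*1 = 4)
D(A) = 4
D(3) + 141/(24 - 80) = 4 + 141/(24 - 80) = 4 + 141/(-56) = 4 + 141*(-1/56) = 4 - 141/56 = 83/56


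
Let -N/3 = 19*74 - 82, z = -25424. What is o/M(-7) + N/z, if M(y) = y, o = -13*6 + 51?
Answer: 25509/6356 ≈ 4.0134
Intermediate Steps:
o = -27 (o = -78 + 51 = -27)
N = -3972 (N = -3*(19*74 - 82) = -3*(1406 - 82) = -3*1324 = -3972)
o/M(-7) + N/z = -27/(-7) - 3972/(-25424) = -27*(-⅐) - 3972*(-1/25424) = 27/7 + 993/6356 = 25509/6356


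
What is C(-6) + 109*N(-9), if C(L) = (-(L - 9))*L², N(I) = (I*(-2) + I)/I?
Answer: 431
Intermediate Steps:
N(I) = -1 (N(I) = (-2*I + I)/I = (-I)/I = -1)
C(L) = L²*(9 - L) (C(L) = (-(-9 + L))*L² = (9 - L)*L² = L²*(9 - L))
C(-6) + 109*N(-9) = (-6)²*(9 - 1*(-6)) + 109*(-1) = 36*(9 + 6) - 109 = 36*15 - 109 = 540 - 109 = 431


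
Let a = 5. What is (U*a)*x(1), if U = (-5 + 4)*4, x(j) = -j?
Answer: 20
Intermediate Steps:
U = -4 (U = -1*4 = -4)
(U*a)*x(1) = (-4*5)*(-1*1) = -20*(-1) = 20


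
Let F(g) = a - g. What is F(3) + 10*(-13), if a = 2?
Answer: -131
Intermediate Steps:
F(g) = 2 - g
F(3) + 10*(-13) = (2 - 1*3) + 10*(-13) = (2 - 3) - 130 = -1 - 130 = -131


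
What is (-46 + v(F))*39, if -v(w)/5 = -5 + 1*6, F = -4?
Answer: -1989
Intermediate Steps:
v(w) = -5 (v(w) = -5*(-5 + 1*6) = -5*(-5 + 6) = -5*1 = -5)
(-46 + v(F))*39 = (-46 - 5)*39 = -51*39 = -1989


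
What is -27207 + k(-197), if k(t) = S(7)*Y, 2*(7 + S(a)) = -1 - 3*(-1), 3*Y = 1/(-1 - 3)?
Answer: -54413/2 ≈ -27207.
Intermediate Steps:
Y = -1/12 (Y = 1/(3*(-1 - 3)) = (⅓)/(-4) = (⅓)*(-¼) = -1/12 ≈ -0.083333)
S(a) = -6 (S(a) = -7 + (-1 - 3*(-1))/2 = -7 + (-1 + 3)/2 = -7 + (½)*2 = -7 + 1 = -6)
k(t) = ½ (k(t) = -6*(-1/12) = ½)
-27207 + k(-197) = -27207 + ½ = -54413/2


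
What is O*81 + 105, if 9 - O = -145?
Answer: 12579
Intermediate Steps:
O = 154 (O = 9 - 1*(-145) = 9 + 145 = 154)
O*81 + 105 = 154*81 + 105 = 12474 + 105 = 12579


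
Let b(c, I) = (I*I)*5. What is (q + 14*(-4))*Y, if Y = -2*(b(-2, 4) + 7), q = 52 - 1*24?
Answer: 4872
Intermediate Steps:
b(c, I) = 5*I² (b(c, I) = I²*5 = 5*I²)
q = 28 (q = 52 - 24 = 28)
Y = -174 (Y = -2*(5*4² + 7) = -2*(5*16 + 7) = -2*(80 + 7) = -2*87 = -174)
(q + 14*(-4))*Y = (28 + 14*(-4))*(-174) = (28 - 56)*(-174) = -28*(-174) = 4872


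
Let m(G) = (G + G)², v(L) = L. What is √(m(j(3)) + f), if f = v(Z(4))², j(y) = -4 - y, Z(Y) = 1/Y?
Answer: √3137/4 ≈ 14.002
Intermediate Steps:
m(G) = 4*G² (m(G) = (2*G)² = 4*G²)
f = 1/16 (f = (1/4)² = (¼)² = 1/16 ≈ 0.062500)
√(m(j(3)) + f) = √(4*(-4 - 1*3)² + 1/16) = √(4*(-4 - 3)² + 1/16) = √(4*(-7)² + 1/16) = √(4*49 + 1/16) = √(196 + 1/16) = √(3137/16) = √3137/4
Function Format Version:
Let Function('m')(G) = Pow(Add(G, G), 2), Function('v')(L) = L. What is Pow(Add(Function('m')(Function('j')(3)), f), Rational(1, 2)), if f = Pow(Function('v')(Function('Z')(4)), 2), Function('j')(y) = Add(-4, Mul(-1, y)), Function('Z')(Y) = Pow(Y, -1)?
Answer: Mul(Rational(1, 4), Pow(3137, Rational(1, 2))) ≈ 14.002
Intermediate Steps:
Function('m')(G) = Mul(4, Pow(G, 2)) (Function('m')(G) = Pow(Mul(2, G), 2) = Mul(4, Pow(G, 2)))
f = Rational(1, 16) (f = Pow(Pow(4, -1), 2) = Pow(Rational(1, 4), 2) = Rational(1, 16) ≈ 0.062500)
Pow(Add(Function('m')(Function('j')(3)), f), Rational(1, 2)) = Pow(Add(Mul(4, Pow(Add(-4, Mul(-1, 3)), 2)), Rational(1, 16)), Rational(1, 2)) = Pow(Add(Mul(4, Pow(Add(-4, -3), 2)), Rational(1, 16)), Rational(1, 2)) = Pow(Add(Mul(4, Pow(-7, 2)), Rational(1, 16)), Rational(1, 2)) = Pow(Add(Mul(4, 49), Rational(1, 16)), Rational(1, 2)) = Pow(Add(196, Rational(1, 16)), Rational(1, 2)) = Pow(Rational(3137, 16), Rational(1, 2)) = Mul(Rational(1, 4), Pow(3137, Rational(1, 2)))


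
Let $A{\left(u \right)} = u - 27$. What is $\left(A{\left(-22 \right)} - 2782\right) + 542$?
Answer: $-2289$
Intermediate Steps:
$A{\left(u \right)} = -27 + u$
$\left(A{\left(-22 \right)} - 2782\right) + 542 = \left(\left(-27 - 22\right) - 2782\right) + 542 = \left(-49 - 2782\right) + 542 = -2831 + 542 = -2289$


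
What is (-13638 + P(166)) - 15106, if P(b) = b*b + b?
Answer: -1022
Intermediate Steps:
P(b) = b + b² (P(b) = b² + b = b + b²)
(-13638 + P(166)) - 15106 = (-13638 + 166*(1 + 166)) - 15106 = (-13638 + 166*167) - 15106 = (-13638 + 27722) - 15106 = 14084 - 15106 = -1022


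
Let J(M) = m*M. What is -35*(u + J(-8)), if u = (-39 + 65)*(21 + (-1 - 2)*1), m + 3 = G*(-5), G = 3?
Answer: -21420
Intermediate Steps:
m = -18 (m = -3 + 3*(-5) = -3 - 15 = -18)
u = 468 (u = 26*(21 - 3*1) = 26*(21 - 3) = 26*18 = 468)
J(M) = -18*M
-35*(u + J(-8)) = -35*(468 - 18*(-8)) = -35*(468 + 144) = -35*612 = -21420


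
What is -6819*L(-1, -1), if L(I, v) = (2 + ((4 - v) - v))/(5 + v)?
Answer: -13638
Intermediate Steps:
L(I, v) = (6 - 2*v)/(5 + v) (L(I, v) = (2 + (4 - 2*v))/(5 + v) = (6 - 2*v)/(5 + v))
-6819*L(-1, -1) = -13638*(3 - 1*(-1))/(5 - 1) = -13638*(3 + 1)/4 = -13638*4/4 = -6819*2 = -13638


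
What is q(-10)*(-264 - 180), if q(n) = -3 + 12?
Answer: -3996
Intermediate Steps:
q(n) = 9
q(-10)*(-264 - 180) = 9*(-264 - 180) = 9*(-444) = -3996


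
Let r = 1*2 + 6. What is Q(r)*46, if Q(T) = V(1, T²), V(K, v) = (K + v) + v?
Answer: 5934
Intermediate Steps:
r = 8 (r = 2 + 6 = 8)
V(K, v) = K + 2*v
Q(T) = 1 + 2*T²
Q(r)*46 = (1 + 2*8²)*46 = (1 + 2*64)*46 = (1 + 128)*46 = 129*46 = 5934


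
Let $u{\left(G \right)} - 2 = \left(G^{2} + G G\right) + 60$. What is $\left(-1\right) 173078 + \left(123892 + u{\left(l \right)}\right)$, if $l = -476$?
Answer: $404028$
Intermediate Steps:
$u{\left(G \right)} = 62 + 2 G^{2}$ ($u{\left(G \right)} = 2 + \left(\left(G^{2} + G G\right) + 60\right) = 2 + \left(\left(G^{2} + G^{2}\right) + 60\right) = 2 + \left(2 G^{2} + 60\right) = 2 + \left(60 + 2 G^{2}\right) = 62 + 2 G^{2}$)
$\left(-1\right) 173078 + \left(123892 + u{\left(l \right)}\right) = \left(-1\right) 173078 + \left(123892 + \left(62 + 2 \left(-476\right)^{2}\right)\right) = -173078 + \left(123892 + \left(62 + 2 \cdot 226576\right)\right) = -173078 + \left(123892 + \left(62 + 453152\right)\right) = -173078 + \left(123892 + 453214\right) = -173078 + 577106 = 404028$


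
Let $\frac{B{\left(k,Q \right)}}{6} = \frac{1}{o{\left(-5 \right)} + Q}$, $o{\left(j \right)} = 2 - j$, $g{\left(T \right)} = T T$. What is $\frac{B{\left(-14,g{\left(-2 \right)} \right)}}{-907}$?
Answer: $- \frac{6}{9977} \approx -0.00060138$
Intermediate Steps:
$g{\left(T \right)} = T^{2}$
$B{\left(k,Q \right)} = \frac{6}{7 + Q}$ ($B{\left(k,Q \right)} = \frac{6}{\left(2 - -5\right) + Q} = \frac{6}{\left(2 + 5\right) + Q} = \frac{6}{7 + Q}$)
$\frac{B{\left(-14,g{\left(-2 \right)} \right)}}{-907} = \frac{6 \frac{1}{7 + \left(-2\right)^{2}}}{-907} = \frac{6}{7 + 4} \left(- \frac{1}{907}\right) = \frac{6}{11} \left(- \frac{1}{907}\right) = - \frac{6}{9977}$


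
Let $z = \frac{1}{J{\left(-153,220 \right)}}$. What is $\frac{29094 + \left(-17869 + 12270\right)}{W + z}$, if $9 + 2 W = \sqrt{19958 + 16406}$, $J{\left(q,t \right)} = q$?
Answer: $\frac{1982855826}{169868647} + \frac{439995564 \sqrt{9091}}{169868647} \approx 258.64$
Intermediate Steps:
$z = - \frac{1}{153}$ ($z = \frac{1}{-153} = - \frac{1}{153} \approx -0.0065359$)
$W = - \frac{9}{2} + \sqrt{9091}$ ($W = - \frac{9}{2} + \frac{\sqrt{19958 + 16406}}{2} = - \frac{9}{2} + \frac{\sqrt{36364}}{2} = - \frac{9}{2} + \frac{2 \sqrt{9091}}{2} = - \frac{9}{2} + \sqrt{9091} \approx 90.847$)
$\frac{29094 + \left(-17869 + 12270\right)}{W + z} = \frac{29094 + \left(-17869 + 12270\right)}{\left(- \frac{9}{2} + \sqrt{9091}\right) - \frac{1}{153}} = \frac{29094 - 5599}{- \frac{1379}{306} + \sqrt{9091}} = \frac{23495}{- \frac{1379}{306} + \sqrt{9091}}$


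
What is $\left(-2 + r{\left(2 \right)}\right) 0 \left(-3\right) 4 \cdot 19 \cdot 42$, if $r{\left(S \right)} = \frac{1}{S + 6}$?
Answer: $0$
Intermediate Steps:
$r{\left(S \right)} = \frac{1}{6 + S}$
$\left(-2 + r{\left(2 \right)}\right) 0 \left(-3\right) 4 \cdot 19 \cdot 42 = \left(-2 + \frac{1}{6 + 2}\right) 0 \left(-3\right) 4 \cdot 19 \cdot 42 = \left(-2 + \frac{1}{8}\right) 0 \left(-3\right) 4 \cdot 19 \cdot 42 = \left(- \frac{15}{8}\right) 0 \left(-3\right) 4 \cdot 19 \cdot 42 = 0 \left(-3\right) 4 \cdot 19 \cdot 42 = 0 \cdot 4 \cdot 19 \cdot 42 = 0 \cdot 19 \cdot 42 = 0 \cdot 42 = 0$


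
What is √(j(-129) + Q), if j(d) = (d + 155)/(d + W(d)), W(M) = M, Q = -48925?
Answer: I*√814162602/129 ≈ 221.19*I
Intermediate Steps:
j(d) = (155 + d)/(2*d) (j(d) = (d + 155)/(d + d) = (155 + d)/((2*d)) = (155 + d)*(1/(2*d)) = (155 + d)/(2*d))
√(j(-129) + Q) = √((½)*(155 - 129)/(-129) - 48925) = √((½)*(-1/129)*26 - 48925) = √(-13/129 - 48925) = √(-6311338/129) = I*√814162602/129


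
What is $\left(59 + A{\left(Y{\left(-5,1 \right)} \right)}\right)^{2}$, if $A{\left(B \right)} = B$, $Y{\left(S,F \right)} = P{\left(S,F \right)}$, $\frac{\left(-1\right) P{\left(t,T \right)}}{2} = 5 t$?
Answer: $11881$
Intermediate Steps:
$P{\left(t,T \right)} = - 10 t$ ($P{\left(t,T \right)} = - 2 \cdot 5 t = - 10 t$)
$Y{\left(S,F \right)} = - 10 S$
$\left(59 + A{\left(Y{\left(-5,1 \right)} \right)}\right)^{2} = \left(59 - -50\right)^{2} = \left(59 + 50\right)^{2} = 109^{2} = 11881$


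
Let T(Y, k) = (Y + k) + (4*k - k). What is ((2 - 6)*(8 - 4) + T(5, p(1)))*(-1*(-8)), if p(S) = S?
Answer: -56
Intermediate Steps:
T(Y, k) = Y + 4*k (T(Y, k) = (Y + k) + 3*k = Y + 4*k)
((2 - 6)*(8 - 4) + T(5, p(1)))*(-1*(-8)) = ((2 - 6)*(8 - 4) + (5 + 4*1))*(-1*(-8)) = (-4*4 + (5 + 4))*8 = (-16 + 9)*8 = -7*8 = -56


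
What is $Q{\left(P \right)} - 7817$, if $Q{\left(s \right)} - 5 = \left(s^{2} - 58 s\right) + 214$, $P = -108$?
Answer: $10330$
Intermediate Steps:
$Q{\left(s \right)} = 219 + s^{2} - 58 s$ ($Q{\left(s \right)} = 5 + \left(\left(s^{2} - 58 s\right) + 214\right) = 5 + \left(214 + s^{2} - 58 s\right) = 219 + s^{2} - 58 s$)
$Q{\left(P \right)} - 7817 = \left(219 + \left(-108\right)^{2} - -6264\right) - 7817 = \left(219 + 11664 + 6264\right) - 7817 = 18147 - 7817 = 10330$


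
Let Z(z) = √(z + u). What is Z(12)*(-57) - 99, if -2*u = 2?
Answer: -99 - 57*√11 ≈ -288.05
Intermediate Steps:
u = -1 (u = -½*2 = -1)
Z(z) = √(-1 + z) (Z(z) = √(z - 1) = √(-1 + z))
Z(12)*(-57) - 99 = √(-1 + 12)*(-57) - 99 = √11*(-57) - 99 = -57*√11 - 99 = -99 - 57*√11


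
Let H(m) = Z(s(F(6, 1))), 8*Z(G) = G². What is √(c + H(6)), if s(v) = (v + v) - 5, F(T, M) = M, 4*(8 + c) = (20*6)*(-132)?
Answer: I*√63470/4 ≈ 62.983*I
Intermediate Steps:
c = -3968 (c = -8 + ((20*6)*(-132))/4 = -8 + (120*(-132))/4 = -8 + (¼)*(-15840) = -8 - 3960 = -3968)
s(v) = -5 + 2*v (s(v) = 2*v - 5 = -5 + 2*v)
Z(G) = G²/8
H(m) = 9/8 (H(m) = (-5 + 2*1)²/8 = (-5 + 2)²/8 = (⅛)*(-3)² = (⅛)*9 = 9/8)
√(c + H(6)) = √(-3968 + 9/8) = √(-31735/8) = I*√63470/4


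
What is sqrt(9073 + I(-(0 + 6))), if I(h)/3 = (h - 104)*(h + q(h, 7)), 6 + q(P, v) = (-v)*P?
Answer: I*sqrt(827) ≈ 28.758*I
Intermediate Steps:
q(P, v) = -6 - P*v (q(P, v) = -6 + (-v)*P = -6 - P*v)
I(h) = 3*(-104 + h)*(-6 - 6*h) (I(h) = 3*((h - 104)*(h + (-6 - 1*h*7))) = 3*((-104 + h)*(h + (-6 - 7*h))) = 3*((-104 + h)*(-6 - 6*h)) = 3*(-104 + h)*(-6 - 6*h))
sqrt(9073 + I(-(0 + 6))) = sqrt(9073 + (1872 - 18*(0 + 6)**2 + 1854*(-(0 + 6)))) = sqrt(9073 + (1872 - 18*(-1*6)**2 + 1854*(-1*6))) = sqrt(9073 + (1872 - 18*(-6)**2 + 1854*(-6))) = sqrt(9073 + (1872 - 18*36 - 11124)) = sqrt(9073 + (1872 - 648 - 11124)) = sqrt(9073 - 9900) = sqrt(-827) = I*sqrt(827)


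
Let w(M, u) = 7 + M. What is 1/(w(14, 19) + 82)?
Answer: 1/103 ≈ 0.0097087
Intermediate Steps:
1/(w(14, 19) + 82) = 1/((7 + 14) + 82) = 1/(21 + 82) = 1/103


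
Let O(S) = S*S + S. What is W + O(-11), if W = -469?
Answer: -359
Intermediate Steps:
O(S) = S + S² (O(S) = S² + S = S + S²)
W + O(-11) = -469 - 11*(1 - 11) = -469 - 11*(-10) = -469 + 110 = -359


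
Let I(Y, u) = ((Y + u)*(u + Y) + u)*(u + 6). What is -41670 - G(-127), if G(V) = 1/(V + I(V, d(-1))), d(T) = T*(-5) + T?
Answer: -6300629011/151203 ≈ -41670.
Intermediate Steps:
d(T) = -4*T (d(T) = -5*T + T = -4*T)
I(Y, u) = (6 + u)*(u + (Y + u)²) (I(Y, u) = ((Y + u)*(Y + u) + u)*(6 + u) = ((Y + u)² + u)*(6 + u) = (u + (Y + u)²)*(6 + u) = (6 + u)*(u + (Y + u)²))
G(V) = 1/(40 + V + 10*(4 + V)²) (G(V) = 1/(V + ((-4*(-1))² + 6*(-4*(-1)) + 6*(V - 4*(-1))² + (-4*(-1))*(V - 4*(-1))²)) = 1/(V + (4² + 6*4 + 6*(V + 4)² + 4*(V + 4)²)) = 1/(V + (16 + 24 + 6*(4 + V)² + 4*(4 + V)²)) = 1/(V + (40 + 10*(4 + V)²)) = 1/(40 + V + 10*(4 + V)²))
-41670 - G(-127) = -41670 - 1/(40 - 127 + 10*(4 - 127)²) = -41670 - 1/(40 - 127 + 10*(-123)²) = -41670 - 1/(40 - 127 + 10*15129) = -41670 - 1/(40 - 127 + 151290) = -41670 - 1/151203 = -6300629011/151203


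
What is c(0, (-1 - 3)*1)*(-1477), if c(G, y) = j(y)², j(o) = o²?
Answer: -378112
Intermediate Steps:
c(G, y) = y⁴ (c(G, y) = (y²)² = y⁴)
c(0, (-1 - 3)*1)*(-1477) = ((-1 - 3)*1)⁴*(-1477) = (-4*1)⁴*(-1477) = (-4)⁴*(-1477) = 256*(-1477) = -378112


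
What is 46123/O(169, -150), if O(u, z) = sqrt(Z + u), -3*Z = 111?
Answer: 4193*sqrt(33)/6 ≈ 4014.5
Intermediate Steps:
Z = -37 (Z = -1/3*111 = -37)
O(u, z) = sqrt(-37 + u)
46123/O(169, -150) = 46123/(sqrt(-37 + 169)) = 46123/(sqrt(132)) = 46123/((2*sqrt(33))) = 46123*(sqrt(33)/66) = 4193*sqrt(33)/6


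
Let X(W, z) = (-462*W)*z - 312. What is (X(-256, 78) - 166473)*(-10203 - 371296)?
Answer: -3455782368069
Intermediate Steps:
X(W, z) = -312 - 462*W*z (X(W, z) = -462*W*z - 312 = -312 - 462*W*z)
(X(-256, 78) - 166473)*(-10203 - 371296) = ((-312 - 462*(-256)*78) - 166473)*(-10203 - 371296) = ((-312 + 9225216) - 166473)*(-381499) = (9224904 - 166473)*(-381499) = 9058431*(-381499) = -3455782368069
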